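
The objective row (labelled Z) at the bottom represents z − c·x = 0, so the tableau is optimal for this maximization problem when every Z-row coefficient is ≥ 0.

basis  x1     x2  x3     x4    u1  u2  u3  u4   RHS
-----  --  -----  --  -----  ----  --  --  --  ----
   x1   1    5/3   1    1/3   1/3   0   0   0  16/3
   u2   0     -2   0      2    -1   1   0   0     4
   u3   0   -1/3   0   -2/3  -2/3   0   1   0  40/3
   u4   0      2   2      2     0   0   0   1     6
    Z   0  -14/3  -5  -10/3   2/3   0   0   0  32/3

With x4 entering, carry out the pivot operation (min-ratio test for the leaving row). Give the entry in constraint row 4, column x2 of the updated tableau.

Ratio test on column x4 — row 1: (16/3)/(1/3) = 16; row 2: 4/2 = 2; row 3: entry -2/3 ≤ 0; row 4: 6/2 = 3. Minimum is 2 at row 2 (u2 leaves); pivot element 2.
Divide row 2 by 2; eliminate column x4 from the other rows.
Row 4 update in column x2: 2 − 2·(-1) = 4.

4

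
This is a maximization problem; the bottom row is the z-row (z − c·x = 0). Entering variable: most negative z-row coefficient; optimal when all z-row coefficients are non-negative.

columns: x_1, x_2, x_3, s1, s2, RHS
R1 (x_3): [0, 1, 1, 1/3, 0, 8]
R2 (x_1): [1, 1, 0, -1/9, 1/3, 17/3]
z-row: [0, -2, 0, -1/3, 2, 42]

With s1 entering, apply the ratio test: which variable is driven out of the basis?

x_3

Column s1 entries and ratios — x_3: 8/(1/3) = 24; x_1: -1/9 ≤ 0, skip.
Smallest ratio is 24 in the row of x_3, so x_3 leaves.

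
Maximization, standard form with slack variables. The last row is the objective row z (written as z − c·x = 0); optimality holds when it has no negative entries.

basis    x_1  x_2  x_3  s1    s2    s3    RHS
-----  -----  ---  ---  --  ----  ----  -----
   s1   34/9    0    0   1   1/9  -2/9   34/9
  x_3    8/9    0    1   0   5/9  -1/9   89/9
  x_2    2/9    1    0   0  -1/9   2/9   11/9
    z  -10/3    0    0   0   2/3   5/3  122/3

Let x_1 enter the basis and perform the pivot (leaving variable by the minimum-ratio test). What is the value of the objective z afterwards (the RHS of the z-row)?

44

Ratio test on column x_1 — row 1: (34/9)/(34/9) = 1; row 2: (89/9)/(8/9) = 89/8; row 3: (11/9)/(2/9) = 11/2. Minimum is 1 at row 1 (s1 leaves); pivot element 34/9.
Pivot on row 1; the z-row RHS becomes 122/3 − (-10/3)·1 = 44.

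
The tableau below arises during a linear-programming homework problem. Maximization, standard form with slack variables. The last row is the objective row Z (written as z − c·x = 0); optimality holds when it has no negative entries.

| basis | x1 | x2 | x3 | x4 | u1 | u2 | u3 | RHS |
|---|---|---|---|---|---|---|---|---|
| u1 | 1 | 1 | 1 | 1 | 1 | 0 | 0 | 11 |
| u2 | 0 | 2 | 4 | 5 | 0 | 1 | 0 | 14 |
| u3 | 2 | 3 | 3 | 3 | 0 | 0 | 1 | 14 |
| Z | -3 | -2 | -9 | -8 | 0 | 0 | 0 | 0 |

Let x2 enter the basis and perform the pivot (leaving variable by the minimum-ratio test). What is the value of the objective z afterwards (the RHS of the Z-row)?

28/3

Ratio test on column x2 — row 1: 11/1 = 11; row 2: 14/2 = 7; row 3: 14/3 = 14/3. Minimum is 14/3 at row 3 (u3 leaves); pivot element 3.
Pivot on row 3; the Z-row RHS becomes 0 − (-2)·(14/3) = 28/3.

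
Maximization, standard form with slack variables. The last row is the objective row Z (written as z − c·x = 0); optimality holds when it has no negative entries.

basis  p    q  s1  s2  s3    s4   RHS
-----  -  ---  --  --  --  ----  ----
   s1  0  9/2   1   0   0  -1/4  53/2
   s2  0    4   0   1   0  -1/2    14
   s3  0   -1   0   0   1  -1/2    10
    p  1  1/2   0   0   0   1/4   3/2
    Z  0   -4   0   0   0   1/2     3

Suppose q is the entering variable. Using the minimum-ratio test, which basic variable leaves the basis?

Column q entries and ratios — s1: (53/2)/(9/2) = 53/9; s2: 14/4 = 7/2; s3: -1 ≤ 0, skip; p: (3/2)/(1/2) = 3.
Smallest ratio is 3 in the row of p, so p leaves.

p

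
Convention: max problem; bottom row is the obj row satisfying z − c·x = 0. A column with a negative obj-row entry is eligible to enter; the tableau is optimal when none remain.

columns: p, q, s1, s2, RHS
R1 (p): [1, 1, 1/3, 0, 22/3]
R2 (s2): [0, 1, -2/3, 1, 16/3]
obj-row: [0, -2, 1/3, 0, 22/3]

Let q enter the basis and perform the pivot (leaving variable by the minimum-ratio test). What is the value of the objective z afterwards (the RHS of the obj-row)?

Ratio test on column q — row 1: (22/3)/1 = 22/3; row 2: (16/3)/1 = 16/3. Minimum is 16/3 at row 2 (s2 leaves); pivot element 1.
Pivot on row 2; the obj-row RHS becomes 22/3 − (-2)·(16/3) = 18.

18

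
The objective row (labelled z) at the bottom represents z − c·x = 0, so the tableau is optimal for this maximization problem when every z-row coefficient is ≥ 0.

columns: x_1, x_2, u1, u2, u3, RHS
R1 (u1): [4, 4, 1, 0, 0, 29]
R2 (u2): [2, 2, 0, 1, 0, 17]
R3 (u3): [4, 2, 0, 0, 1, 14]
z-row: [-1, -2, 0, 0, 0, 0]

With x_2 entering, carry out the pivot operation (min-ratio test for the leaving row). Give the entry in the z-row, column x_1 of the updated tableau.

Ratio test on column x_2 — row 1: 29/4 = 29/4; row 2: 17/2 = 17/2; row 3: 14/2 = 7. Minimum is 7 at row 3 (u3 leaves); pivot element 2.
Divide row 3 by 2; eliminate column x_2 from the other rows.
z-row update in column x_1: -1 − (-2)·2 = 3.

3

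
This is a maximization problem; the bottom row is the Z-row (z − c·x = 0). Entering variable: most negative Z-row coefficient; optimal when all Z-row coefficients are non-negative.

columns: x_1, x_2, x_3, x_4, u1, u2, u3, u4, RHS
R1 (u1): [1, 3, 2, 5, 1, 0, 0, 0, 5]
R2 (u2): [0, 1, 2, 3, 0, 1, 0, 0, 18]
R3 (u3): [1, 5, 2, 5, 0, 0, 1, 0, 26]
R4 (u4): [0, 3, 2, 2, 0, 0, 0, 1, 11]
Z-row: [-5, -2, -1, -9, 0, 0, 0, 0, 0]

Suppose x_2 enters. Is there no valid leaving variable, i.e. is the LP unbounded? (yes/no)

Column x_2 has positive entries in row(s) 1, 2, 3, 4, so the ratio test bounds it — not unbounded.

no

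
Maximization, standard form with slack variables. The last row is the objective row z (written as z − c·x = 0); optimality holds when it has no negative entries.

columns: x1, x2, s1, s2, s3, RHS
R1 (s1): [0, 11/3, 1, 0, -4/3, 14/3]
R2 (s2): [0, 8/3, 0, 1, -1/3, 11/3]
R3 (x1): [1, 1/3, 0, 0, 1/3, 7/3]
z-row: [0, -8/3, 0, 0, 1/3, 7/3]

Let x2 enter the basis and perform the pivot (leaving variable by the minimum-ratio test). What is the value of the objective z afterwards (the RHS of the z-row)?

Ratio test on column x2 — row 1: (14/3)/(11/3) = 14/11; row 2: (11/3)/(8/3) = 11/8; row 3: (7/3)/(1/3) = 7. Minimum is 14/11 at row 1 (s1 leaves); pivot element 11/3.
Pivot on row 1; the z-row RHS becomes 7/3 − (-8/3)·(14/11) = 63/11.

63/11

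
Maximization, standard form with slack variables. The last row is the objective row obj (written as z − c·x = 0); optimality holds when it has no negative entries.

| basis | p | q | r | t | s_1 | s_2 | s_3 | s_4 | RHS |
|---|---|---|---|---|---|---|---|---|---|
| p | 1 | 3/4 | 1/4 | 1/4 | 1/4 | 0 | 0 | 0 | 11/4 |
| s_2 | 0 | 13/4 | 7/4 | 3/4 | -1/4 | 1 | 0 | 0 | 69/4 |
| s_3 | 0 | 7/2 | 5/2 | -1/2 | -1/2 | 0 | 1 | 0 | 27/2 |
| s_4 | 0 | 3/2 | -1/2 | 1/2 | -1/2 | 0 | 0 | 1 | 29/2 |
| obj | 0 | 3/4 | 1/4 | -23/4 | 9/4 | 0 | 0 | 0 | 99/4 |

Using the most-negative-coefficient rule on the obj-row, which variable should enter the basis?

Negative obj-row entries: t: -23/4.
The most negative is -23/4 in column t, so t enters.

t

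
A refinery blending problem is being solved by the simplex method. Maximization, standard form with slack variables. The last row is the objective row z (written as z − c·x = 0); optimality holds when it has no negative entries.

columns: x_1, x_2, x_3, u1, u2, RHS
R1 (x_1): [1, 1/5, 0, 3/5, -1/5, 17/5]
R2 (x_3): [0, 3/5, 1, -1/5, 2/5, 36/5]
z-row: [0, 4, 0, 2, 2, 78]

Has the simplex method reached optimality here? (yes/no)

yes

Every z-row coefficient is ≥ 0, so the tableau is optimal.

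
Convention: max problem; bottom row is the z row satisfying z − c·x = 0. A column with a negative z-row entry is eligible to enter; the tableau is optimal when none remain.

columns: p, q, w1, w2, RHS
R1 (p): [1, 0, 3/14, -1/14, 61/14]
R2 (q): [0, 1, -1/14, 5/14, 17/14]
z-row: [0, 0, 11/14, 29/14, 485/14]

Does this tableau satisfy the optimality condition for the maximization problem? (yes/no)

yes

Every z-row coefficient is ≥ 0, so the tableau is optimal.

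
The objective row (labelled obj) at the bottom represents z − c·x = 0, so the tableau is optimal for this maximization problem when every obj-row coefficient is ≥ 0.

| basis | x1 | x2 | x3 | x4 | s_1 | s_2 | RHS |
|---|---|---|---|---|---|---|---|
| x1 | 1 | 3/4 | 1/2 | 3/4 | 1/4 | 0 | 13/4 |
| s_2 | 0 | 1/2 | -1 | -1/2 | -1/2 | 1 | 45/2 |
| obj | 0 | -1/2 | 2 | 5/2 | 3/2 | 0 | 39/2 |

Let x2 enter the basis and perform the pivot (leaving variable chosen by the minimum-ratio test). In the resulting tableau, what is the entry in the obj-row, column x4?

Ratio test on column x2 — row 1: (13/4)/(3/4) = 13/3; row 2: (45/2)/(1/2) = 45. Minimum is 13/3 at row 1 (x1 leaves); pivot element 3/4.
Divide row 1 by 3/4; eliminate column x2 from the other rows.
obj-row update in column x4: 5/2 − (-1/2)·1 = 3.

3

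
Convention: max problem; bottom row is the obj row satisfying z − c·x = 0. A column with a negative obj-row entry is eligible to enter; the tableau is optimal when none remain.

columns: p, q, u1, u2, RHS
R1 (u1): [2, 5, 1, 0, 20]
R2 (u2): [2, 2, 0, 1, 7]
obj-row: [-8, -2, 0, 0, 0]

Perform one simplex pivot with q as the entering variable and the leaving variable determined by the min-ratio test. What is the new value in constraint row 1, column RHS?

5/2

Ratio test on column q — row 1: 20/5 = 4; row 2: 7/2 = 7/2. Minimum is 7/2 at row 2 (u2 leaves); pivot element 2.
Divide row 2 by 2; eliminate column q from the other rows.
Row 1 update in column RHS: 20 − 5·(7/2) = 5/2.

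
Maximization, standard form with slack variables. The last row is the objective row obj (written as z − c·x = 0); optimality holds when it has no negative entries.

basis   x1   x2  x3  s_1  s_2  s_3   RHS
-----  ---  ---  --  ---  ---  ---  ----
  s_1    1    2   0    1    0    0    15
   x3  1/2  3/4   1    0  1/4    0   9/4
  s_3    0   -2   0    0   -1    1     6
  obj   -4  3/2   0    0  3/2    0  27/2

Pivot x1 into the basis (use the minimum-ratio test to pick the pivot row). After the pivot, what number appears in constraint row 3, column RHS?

Ratio test on column x1 — row 1: 15/1 = 15; row 2: (9/4)/(1/2) = 9/2; row 3: entry 0 ≤ 0. Minimum is 9/2 at row 2 (x3 leaves); pivot element 1/2.
Divide row 2 by 1/2; eliminate column x1 from the other rows.
Row 3 update in column RHS: 6 − 0·(9/2) = 6.

6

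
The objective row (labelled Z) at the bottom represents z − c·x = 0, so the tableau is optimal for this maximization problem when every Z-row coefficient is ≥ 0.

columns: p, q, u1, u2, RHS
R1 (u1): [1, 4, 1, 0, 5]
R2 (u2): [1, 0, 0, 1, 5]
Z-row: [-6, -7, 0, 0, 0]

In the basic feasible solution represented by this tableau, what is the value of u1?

u1 is basic (row 1); its value is the RHS of that row, 5.

5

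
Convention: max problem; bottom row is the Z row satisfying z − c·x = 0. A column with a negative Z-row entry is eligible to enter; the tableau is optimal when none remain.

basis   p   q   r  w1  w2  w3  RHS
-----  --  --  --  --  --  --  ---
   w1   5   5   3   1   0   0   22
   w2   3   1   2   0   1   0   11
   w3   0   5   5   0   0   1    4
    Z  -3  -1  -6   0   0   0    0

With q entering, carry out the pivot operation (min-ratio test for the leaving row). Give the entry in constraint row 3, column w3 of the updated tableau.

Ratio test on column q — row 1: 22/5 = 22/5; row 2: 11/1 = 11; row 3: 4/5 = 4/5. Minimum is 4/5 at row 3 (w3 leaves); pivot element 5.
Divide row 3 by 5; eliminate column q from the other rows.
In the new row 3, the w3 entry is the old entry divided by the pivot: 1/5 = 1/5.

1/5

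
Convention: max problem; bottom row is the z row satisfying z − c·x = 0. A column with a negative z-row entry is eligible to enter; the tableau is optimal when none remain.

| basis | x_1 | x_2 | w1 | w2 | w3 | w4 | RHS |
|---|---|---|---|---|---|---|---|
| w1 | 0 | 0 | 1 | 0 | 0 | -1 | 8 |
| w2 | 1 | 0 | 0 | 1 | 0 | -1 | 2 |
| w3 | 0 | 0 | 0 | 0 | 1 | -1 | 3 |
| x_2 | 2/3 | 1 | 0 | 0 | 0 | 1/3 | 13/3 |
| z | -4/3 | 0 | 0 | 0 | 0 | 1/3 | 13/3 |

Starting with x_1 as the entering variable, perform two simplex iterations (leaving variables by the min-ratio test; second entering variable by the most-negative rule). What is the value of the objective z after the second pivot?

10

Ratio test on column x_1 — row 1: entry 0 ≤ 0; row 2: 2/1 = 2; row 3: entry 0 ≤ 0; row 4: (13/3)/(2/3) = 13/2. Minimum is 2 at row 2 (w2 leaves); pivot element 1.
Pivot on row 2; the z-row RHS becomes 13/3 − (-4/3)·2 = 7.
Next entering variable (most negative z-row entry -1): w4.
Ratio test on column w4 — row 1: entry -1 ≤ 0; row 2: entry -1 ≤ 0; row 3: entry -1 ≤ 0; row 4: 3/1 = 3. Minimum is 3 at row 4 (x_2 leaves); pivot element 1.
After the second pivot the z-row RHS is 7 − (-1)·3 = 10.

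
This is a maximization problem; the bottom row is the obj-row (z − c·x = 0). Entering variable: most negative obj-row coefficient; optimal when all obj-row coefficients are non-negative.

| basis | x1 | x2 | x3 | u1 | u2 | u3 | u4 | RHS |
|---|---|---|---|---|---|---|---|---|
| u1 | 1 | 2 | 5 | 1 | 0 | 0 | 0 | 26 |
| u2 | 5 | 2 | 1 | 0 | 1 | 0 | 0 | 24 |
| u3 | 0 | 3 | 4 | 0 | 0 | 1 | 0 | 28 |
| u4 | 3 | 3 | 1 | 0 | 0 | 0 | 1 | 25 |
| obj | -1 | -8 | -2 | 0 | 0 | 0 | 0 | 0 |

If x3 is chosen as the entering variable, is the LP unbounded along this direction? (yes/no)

no

Column x3 has positive entries in row(s) 1, 2, 3, 4, so the ratio test bounds it — not unbounded.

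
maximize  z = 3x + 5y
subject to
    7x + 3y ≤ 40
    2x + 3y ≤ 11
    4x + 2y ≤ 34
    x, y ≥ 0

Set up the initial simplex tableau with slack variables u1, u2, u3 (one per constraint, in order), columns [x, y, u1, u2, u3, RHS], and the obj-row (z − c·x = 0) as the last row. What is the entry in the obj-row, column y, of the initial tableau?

The obj-row carries the negated objective coefficients: the y entry is -5.

-5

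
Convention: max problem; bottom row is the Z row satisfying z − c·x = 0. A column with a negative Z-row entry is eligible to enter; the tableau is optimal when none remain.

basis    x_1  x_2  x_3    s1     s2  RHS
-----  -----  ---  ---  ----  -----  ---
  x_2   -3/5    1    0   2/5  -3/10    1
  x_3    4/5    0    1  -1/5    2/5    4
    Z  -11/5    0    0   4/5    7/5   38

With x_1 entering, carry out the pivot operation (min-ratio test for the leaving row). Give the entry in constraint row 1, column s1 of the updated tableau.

1/4

Ratio test on column x_1 — row 1: entry -3/5 ≤ 0; row 2: 4/(4/5) = 5. Minimum is 5 at row 2 (x_3 leaves); pivot element 4/5.
Divide row 2 by 4/5; eliminate column x_1 from the other rows.
Row 1 update in column s1: 2/5 − (-3/5)·(-1/4) = 1/4.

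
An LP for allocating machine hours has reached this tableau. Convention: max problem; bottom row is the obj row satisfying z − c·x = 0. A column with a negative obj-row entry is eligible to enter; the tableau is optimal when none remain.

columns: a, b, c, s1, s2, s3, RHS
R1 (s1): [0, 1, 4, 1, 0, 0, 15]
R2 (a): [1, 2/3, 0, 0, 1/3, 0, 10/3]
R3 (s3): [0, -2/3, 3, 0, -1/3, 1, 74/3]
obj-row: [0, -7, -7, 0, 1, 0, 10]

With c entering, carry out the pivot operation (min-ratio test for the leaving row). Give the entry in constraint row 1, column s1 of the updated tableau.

1/4

Ratio test on column c — row 1: 15/4 = 15/4; row 2: entry 0 ≤ 0; row 3: (74/3)/3 = 74/9. Minimum is 15/4 at row 1 (s1 leaves); pivot element 4.
Divide row 1 by 4; eliminate column c from the other rows.
In the new row 1, the s1 entry is the old entry divided by the pivot: 1/4 = 1/4.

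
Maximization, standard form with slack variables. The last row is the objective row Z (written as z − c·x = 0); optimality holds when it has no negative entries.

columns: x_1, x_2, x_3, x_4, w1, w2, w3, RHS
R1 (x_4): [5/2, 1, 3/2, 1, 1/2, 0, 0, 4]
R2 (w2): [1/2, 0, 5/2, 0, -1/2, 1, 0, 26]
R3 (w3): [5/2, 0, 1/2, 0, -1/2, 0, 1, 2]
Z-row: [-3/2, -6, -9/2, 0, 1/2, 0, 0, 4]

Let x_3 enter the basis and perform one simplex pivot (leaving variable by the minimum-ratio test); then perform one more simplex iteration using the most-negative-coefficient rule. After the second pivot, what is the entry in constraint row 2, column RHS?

Ratio test on column x_3 — row 1: 4/(3/2) = 8/3; row 2: 26/(5/2) = 52/5; row 3: 2/(1/2) = 4. Minimum is 8/3 at row 1 (x_4 leaves); pivot element 3/2.
Divide row 1 by 3/2; eliminate column x_3 from the other rows.
Second iteration: most negative Z-row entry is -3 in column x_2, so x_2 enters.
Ratio test on column x_2 — row 1: (8/3)/(2/3) = 4; row 2: entry -5/3 ≤ 0; row 3: entry -1/3 ≤ 0. Minimum is 4 at row 1 (x_3 leaves); pivot element 2/3.
Divide row 1 by 2/3; eliminate column x_2 from the other rows.
After both pivots, the entry at constraint row 2, column RHS is 26.

26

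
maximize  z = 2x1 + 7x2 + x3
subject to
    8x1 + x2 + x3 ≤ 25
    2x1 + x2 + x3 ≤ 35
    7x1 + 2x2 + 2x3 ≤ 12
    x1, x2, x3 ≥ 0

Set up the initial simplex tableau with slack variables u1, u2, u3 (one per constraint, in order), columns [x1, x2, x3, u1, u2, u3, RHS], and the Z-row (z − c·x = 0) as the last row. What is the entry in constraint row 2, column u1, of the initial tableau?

Slack u1 belongs to constraint 1; its column is the unit vector e_1, so the entry in row 2 is 0.

0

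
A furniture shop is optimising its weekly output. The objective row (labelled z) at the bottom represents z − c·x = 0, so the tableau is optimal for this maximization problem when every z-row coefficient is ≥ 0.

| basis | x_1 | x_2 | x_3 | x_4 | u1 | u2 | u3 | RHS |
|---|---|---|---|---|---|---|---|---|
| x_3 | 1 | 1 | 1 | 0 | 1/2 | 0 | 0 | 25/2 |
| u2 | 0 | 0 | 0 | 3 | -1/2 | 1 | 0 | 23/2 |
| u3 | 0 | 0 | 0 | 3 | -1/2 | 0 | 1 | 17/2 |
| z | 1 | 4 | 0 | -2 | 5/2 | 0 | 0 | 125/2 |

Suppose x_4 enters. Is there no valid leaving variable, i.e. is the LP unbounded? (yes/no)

Column x_4 has positive entries in row(s) 2, 3, so the ratio test bounds it — not unbounded.

no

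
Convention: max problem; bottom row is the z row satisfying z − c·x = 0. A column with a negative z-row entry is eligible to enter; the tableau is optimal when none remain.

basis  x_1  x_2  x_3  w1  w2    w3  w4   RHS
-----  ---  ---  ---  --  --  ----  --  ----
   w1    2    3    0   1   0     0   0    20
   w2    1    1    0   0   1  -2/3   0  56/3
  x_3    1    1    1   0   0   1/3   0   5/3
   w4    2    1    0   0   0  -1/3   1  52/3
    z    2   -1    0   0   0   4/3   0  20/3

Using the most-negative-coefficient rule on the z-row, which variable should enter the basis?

Negative z-row entries: x_2: -1.
The most negative is -1 in column x_2, so x_2 enters.

x_2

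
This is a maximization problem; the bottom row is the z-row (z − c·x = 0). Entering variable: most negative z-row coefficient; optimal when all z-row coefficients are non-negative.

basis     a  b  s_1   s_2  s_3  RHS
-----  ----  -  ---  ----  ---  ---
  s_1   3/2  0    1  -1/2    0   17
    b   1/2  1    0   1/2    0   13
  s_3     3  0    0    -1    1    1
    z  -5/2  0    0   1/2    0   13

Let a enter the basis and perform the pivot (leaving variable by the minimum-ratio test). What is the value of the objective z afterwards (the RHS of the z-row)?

Ratio test on column a — row 1: 17/(3/2) = 34/3; row 2: 13/(1/2) = 26; row 3: 1/3 = 1/3. Minimum is 1/3 at row 3 (s_3 leaves); pivot element 3.
Pivot on row 3; the z-row RHS becomes 13 − (-5/2)·(1/3) = 83/6.

83/6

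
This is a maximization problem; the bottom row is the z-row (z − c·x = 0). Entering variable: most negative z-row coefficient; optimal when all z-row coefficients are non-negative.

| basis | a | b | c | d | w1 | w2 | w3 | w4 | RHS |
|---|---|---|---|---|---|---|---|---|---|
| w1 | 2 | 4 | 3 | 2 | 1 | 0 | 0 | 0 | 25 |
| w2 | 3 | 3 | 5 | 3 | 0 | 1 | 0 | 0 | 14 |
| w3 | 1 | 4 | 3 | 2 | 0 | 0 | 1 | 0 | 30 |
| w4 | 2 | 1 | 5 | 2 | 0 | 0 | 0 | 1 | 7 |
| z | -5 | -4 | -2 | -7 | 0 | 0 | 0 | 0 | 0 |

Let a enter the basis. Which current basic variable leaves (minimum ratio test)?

Column a entries and ratios — w1: 25/2 = 25/2; w2: 14/3 = 14/3; w3: 30/1 = 30; w4: 7/2 = 7/2.
Smallest ratio is 7/2 in the row of w4, so w4 leaves.

w4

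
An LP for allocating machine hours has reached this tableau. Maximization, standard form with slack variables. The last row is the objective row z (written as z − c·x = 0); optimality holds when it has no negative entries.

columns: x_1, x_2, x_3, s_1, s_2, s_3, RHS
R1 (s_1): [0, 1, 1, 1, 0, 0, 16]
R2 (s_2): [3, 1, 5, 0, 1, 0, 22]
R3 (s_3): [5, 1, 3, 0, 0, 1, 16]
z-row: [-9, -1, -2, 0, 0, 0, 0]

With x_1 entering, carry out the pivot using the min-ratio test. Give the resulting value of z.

Ratio test on column x_1 — row 1: entry 0 ≤ 0; row 2: 22/3 = 22/3; row 3: 16/5 = 16/5. Minimum is 16/5 at row 3 (s_3 leaves); pivot element 5.
Pivot on row 3; the z-row RHS becomes 0 − (-9)·(16/5) = 144/5.

144/5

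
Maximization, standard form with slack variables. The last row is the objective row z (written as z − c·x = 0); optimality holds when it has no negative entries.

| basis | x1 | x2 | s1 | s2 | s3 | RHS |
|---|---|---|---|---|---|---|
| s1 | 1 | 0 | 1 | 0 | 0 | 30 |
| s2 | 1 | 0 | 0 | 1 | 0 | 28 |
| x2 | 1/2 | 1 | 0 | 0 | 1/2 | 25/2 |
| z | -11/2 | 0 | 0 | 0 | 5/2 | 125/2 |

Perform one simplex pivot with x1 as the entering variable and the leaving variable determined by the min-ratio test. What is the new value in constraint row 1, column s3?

-1

Ratio test on column x1 — row 1: 30/1 = 30; row 2: 28/1 = 28; row 3: (25/2)/(1/2) = 25. Minimum is 25 at row 3 (x2 leaves); pivot element 1/2.
Divide row 3 by 1/2; eliminate column x1 from the other rows.
Row 1 update in column s3: 0 − 1·1 = -1.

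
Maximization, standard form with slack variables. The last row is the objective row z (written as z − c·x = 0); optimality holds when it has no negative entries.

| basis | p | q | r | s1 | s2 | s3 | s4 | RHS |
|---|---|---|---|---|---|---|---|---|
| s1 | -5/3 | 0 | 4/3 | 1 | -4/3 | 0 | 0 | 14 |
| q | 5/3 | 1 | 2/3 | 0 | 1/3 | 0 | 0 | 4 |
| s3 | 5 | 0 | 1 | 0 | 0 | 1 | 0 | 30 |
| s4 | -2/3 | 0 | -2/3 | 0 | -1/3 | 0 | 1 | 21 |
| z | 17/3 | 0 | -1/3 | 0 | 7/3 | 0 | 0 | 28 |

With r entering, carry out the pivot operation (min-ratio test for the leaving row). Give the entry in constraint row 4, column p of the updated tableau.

Ratio test on column r — row 1: 14/(4/3) = 21/2; row 2: 4/(2/3) = 6; row 3: 30/1 = 30; row 4: entry -2/3 ≤ 0. Minimum is 6 at row 2 (q leaves); pivot element 2/3.
Divide row 2 by 2/3; eliminate column r from the other rows.
Row 4 update in column p: -2/3 − (-2/3)·(5/2) = 1.

1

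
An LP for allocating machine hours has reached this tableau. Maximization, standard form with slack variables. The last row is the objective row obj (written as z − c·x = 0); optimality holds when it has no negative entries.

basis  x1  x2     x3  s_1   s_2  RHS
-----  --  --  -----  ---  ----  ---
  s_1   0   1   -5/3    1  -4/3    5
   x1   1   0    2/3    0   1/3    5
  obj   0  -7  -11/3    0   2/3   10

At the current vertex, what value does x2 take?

x2 is not in the basis, so in the current basic feasible solution x2 = 0.

0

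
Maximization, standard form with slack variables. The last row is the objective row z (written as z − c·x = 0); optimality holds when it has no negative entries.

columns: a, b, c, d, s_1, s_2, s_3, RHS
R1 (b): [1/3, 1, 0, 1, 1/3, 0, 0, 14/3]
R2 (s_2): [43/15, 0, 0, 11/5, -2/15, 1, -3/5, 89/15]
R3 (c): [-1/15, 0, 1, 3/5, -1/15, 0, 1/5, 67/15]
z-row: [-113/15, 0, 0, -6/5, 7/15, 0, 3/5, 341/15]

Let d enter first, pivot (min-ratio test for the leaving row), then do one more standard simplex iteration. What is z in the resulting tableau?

Ratio test on column d — row 1: (14/3)/1 = 14/3; row 2: (89/15)/(11/5) = 89/33; row 3: (67/15)/(3/5) = 67/9. Minimum is 89/33 at row 2 (s_2 leaves); pivot element 11/5.
Pivot on row 2; the z-row RHS becomes 341/15 − (-6/5)·(89/33) = 857/33.
Next entering variable (most negative z-row entry -197/33): a.
Ratio test on column a — row 1: entry -32/33 ≤ 0; row 2: (89/33)/(43/33) = 89/43; row 3: entry -28/33 ≤ 0. Minimum is 89/43 at row 2 (d leaves); pivot element 43/33.
After the second pivot the z-row RHS is 857/33 − (-197/33)·(89/43) = 1648/43.

1648/43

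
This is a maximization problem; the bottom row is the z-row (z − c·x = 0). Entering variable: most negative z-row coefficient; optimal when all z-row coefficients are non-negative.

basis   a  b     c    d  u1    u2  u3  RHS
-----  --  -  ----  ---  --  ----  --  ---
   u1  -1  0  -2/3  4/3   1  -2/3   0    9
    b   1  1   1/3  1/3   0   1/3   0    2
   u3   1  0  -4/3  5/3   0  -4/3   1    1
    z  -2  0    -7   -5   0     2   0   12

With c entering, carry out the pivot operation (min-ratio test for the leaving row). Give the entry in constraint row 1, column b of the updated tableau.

2

Ratio test on column c — row 1: entry -2/3 ≤ 0; row 2: 2/(1/3) = 6; row 3: entry -4/3 ≤ 0. Minimum is 6 at row 2 (b leaves); pivot element 1/3.
Divide row 2 by 1/3; eliminate column c from the other rows.
Row 1 update in column b: 0 − (-2/3)·3 = 2.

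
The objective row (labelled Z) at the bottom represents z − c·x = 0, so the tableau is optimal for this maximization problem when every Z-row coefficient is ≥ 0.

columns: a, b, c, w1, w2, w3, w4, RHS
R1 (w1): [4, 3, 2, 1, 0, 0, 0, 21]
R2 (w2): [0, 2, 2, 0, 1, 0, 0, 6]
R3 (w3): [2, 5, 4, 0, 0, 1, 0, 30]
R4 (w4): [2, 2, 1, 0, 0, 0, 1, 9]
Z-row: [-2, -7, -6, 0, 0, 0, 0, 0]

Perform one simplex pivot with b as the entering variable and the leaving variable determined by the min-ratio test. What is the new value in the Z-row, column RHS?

21

Ratio test on column b — row 1: 21/3 = 7; row 2: 6/2 = 3; row 3: 30/5 = 6; row 4: 9/2 = 9/2. Minimum is 3 at row 2 (w2 leaves); pivot element 2.
Divide row 2 by 2; eliminate column b from the other rows.
Z-row update in column RHS: 0 − (-7)·3 = 21.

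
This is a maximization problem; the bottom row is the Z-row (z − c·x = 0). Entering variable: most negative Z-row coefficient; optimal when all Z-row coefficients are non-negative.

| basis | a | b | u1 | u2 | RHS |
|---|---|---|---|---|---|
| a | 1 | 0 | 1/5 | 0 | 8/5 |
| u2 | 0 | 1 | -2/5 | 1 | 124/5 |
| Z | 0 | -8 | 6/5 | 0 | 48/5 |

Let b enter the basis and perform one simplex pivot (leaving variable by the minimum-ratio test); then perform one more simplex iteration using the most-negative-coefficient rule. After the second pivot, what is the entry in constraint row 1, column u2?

Ratio test on column b — row 1: entry 0 ≤ 0; row 2: (124/5)/1 = 124/5. Minimum is 124/5 at row 2 (u2 leaves); pivot element 1.
Divide row 2 by 1; eliminate column b from the other rows.
Second iteration: most negative Z-row entry is -2 in column u1, so u1 enters.
Ratio test on column u1 — row 1: (8/5)/(1/5) = 8; row 2: entry -2/5 ≤ 0. Minimum is 8 at row 1 (a leaves); pivot element 1/5.
Divide row 1 by 1/5; eliminate column u1 from the other rows.
After both pivots, the entry at constraint row 1, column u2 is 0.

0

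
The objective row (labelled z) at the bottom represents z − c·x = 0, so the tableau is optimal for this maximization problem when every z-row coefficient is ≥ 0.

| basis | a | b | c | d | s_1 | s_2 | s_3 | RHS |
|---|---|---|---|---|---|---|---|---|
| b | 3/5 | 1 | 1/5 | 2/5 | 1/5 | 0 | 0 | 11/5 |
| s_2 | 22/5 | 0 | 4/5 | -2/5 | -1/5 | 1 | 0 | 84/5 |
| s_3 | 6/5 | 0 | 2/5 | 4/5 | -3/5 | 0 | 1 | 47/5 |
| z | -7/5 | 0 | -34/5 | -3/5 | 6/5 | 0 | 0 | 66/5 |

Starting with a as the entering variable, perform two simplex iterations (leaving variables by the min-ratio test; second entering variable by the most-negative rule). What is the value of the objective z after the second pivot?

88

Ratio test on column a — row 1: (11/5)/(3/5) = 11/3; row 2: (84/5)/(22/5) = 42/11; row 3: (47/5)/(6/5) = 47/6. Minimum is 11/3 at row 1 (b leaves); pivot element 3/5.
Pivot on row 1; the z-row RHS becomes 66/5 − (-7/5)·(11/3) = 55/3.
Next entering variable (most negative z-row entry -19/3): c.
Ratio test on column c — row 1: (11/3)/(1/3) = 11; row 2: entry -2/3 ≤ 0; row 3: entry 0 ≤ 0. Minimum is 11 at row 1 (a leaves); pivot element 1/3.
After the second pivot the z-row RHS is 55/3 − (-19/3)·11 = 88.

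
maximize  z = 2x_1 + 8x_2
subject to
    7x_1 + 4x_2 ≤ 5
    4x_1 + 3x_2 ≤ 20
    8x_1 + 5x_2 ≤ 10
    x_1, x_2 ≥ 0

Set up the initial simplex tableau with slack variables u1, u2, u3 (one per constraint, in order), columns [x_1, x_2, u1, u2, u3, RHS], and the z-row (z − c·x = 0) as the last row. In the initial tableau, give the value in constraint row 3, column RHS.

The RHS of constraint 3 is b_3 = 10.

10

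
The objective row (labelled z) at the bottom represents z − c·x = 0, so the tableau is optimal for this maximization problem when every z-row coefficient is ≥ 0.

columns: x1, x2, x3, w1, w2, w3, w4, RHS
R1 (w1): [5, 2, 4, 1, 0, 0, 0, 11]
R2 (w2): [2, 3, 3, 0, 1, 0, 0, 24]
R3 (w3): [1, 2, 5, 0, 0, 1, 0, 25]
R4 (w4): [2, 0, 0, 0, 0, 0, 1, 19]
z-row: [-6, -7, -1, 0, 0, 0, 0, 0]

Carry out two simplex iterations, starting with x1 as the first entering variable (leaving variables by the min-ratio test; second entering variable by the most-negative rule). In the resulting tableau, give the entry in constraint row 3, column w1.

-1

Ratio test on column x1 — row 1: 11/5 = 11/5; row 2: 24/2 = 12; row 3: 25/1 = 25; row 4: 19/2 = 19/2. Minimum is 11/5 at row 1 (w1 leaves); pivot element 5.
Divide row 1 by 5; eliminate column x1 from the other rows.
Second iteration: most negative z-row entry is -23/5 in column x2, so x2 enters.
Ratio test on column x2 — row 1: (11/5)/(2/5) = 11/2; row 2: (98/5)/(11/5) = 98/11; row 3: (114/5)/(8/5) = 57/4; row 4: entry -4/5 ≤ 0. Minimum is 11/2 at row 1 (x1 leaves); pivot element 2/5.
Divide row 1 by 2/5; eliminate column x2 from the other rows.
After both pivots, the entry at constraint row 3, column w1 is -1.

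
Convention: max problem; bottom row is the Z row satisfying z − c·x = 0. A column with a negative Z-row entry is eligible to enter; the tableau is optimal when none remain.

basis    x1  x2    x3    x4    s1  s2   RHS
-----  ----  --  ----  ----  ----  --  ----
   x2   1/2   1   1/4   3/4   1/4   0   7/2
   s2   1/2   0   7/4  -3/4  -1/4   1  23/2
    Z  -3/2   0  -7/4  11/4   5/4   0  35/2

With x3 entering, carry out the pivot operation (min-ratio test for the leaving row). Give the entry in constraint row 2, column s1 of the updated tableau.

Ratio test on column x3 — row 1: (7/2)/(1/4) = 14; row 2: (23/2)/(7/4) = 46/7. Minimum is 46/7 at row 2 (s2 leaves); pivot element 7/4.
Divide row 2 by 7/4; eliminate column x3 from the other rows.
In the new row 2, the s1 entry is the old entry divided by the pivot: (-1/4)/(7/4) = -1/7.

-1/7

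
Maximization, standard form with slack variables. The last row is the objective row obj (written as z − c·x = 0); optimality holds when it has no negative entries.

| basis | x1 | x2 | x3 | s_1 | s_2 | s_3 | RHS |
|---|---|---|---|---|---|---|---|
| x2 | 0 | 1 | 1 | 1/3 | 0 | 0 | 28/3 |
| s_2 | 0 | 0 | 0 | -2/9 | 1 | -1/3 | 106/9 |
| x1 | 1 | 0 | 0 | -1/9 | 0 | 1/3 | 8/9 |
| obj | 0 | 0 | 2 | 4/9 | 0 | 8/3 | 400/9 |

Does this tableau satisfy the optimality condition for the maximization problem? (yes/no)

yes

Every obj-row coefficient is ≥ 0, so the tableau is optimal.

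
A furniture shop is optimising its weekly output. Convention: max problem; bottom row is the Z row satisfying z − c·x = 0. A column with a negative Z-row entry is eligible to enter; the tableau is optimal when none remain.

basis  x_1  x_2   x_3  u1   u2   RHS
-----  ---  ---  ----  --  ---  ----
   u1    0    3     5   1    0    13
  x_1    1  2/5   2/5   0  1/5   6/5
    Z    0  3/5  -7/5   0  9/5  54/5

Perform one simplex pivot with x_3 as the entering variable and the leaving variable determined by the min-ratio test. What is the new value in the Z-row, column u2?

9/5

Ratio test on column x_3 — row 1: 13/5 = 13/5; row 2: (6/5)/(2/5) = 3. Minimum is 13/5 at row 1 (u1 leaves); pivot element 5.
Divide row 1 by 5; eliminate column x_3 from the other rows.
Z-row update in column u2: 9/5 − (-7/5)·0 = 9/5.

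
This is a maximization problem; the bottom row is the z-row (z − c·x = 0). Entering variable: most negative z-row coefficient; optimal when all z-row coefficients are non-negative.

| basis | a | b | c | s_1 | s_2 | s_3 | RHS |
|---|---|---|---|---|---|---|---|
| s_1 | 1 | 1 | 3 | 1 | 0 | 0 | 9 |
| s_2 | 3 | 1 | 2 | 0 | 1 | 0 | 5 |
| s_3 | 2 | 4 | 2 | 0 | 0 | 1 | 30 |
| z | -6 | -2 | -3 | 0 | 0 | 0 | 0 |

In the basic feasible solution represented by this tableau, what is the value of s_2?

5

s_2 is basic (row 2); its value is the RHS of that row, 5.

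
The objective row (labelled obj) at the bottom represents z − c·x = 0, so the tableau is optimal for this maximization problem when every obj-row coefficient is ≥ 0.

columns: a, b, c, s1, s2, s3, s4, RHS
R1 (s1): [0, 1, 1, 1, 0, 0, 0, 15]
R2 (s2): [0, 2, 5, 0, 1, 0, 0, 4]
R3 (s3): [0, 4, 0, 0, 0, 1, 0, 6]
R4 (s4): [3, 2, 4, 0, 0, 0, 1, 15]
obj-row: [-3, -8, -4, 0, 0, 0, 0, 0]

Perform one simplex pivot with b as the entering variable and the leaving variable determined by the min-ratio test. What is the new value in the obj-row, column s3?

2

Ratio test on column b — row 1: 15/1 = 15; row 2: 4/2 = 2; row 3: 6/4 = 3/2; row 4: 15/2 = 15/2. Minimum is 3/2 at row 3 (s3 leaves); pivot element 4.
Divide row 3 by 4; eliminate column b from the other rows.
obj-row update in column s3: 0 − (-8)·(1/4) = 2.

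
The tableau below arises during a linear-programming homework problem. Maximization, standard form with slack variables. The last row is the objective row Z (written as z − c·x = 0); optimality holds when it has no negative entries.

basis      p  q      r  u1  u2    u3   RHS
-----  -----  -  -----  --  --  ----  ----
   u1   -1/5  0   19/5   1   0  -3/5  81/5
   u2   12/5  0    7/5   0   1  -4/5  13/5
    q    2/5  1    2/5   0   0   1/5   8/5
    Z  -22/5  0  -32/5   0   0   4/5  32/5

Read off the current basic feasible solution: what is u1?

81/5

u1 is basic (row 1); its value is the RHS of that row, 81/5.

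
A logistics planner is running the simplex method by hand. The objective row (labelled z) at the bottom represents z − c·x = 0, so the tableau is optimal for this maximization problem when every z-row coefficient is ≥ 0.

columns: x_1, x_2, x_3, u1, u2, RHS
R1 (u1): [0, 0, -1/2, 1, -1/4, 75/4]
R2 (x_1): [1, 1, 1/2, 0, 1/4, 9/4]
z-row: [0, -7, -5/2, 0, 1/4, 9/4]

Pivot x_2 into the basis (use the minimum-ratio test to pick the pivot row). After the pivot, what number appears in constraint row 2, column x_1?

1

Ratio test on column x_2 — row 1: entry 0 ≤ 0; row 2: (9/4)/1 = 9/4. Minimum is 9/4 at row 2 (x_1 leaves); pivot element 1.
Divide row 2 by 1; eliminate column x_2 from the other rows.
In the new row 2, the x_1 entry is the old entry divided by the pivot: 1/1 = 1.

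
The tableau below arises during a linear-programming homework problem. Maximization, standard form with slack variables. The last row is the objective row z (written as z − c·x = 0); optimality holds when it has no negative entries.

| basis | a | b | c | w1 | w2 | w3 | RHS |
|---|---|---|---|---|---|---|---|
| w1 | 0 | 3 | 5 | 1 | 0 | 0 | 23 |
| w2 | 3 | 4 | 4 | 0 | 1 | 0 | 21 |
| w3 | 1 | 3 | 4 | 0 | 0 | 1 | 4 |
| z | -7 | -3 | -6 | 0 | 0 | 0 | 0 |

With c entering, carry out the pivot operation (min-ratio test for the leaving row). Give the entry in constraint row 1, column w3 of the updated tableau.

-5/4

Ratio test on column c — row 1: 23/5 = 23/5; row 2: 21/4 = 21/4; row 3: 4/4 = 1. Minimum is 1 at row 3 (w3 leaves); pivot element 4.
Divide row 3 by 4; eliminate column c from the other rows.
Row 1 update in column w3: 0 − 5·(1/4) = -5/4.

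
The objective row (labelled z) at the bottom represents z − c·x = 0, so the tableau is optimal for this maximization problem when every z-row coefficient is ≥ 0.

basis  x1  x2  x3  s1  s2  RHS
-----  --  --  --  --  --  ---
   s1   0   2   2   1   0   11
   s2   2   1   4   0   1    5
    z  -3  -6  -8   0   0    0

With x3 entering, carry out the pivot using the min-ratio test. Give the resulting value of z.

10

Ratio test on column x3 — row 1: 11/2 = 11/2; row 2: 5/4 = 5/4. Minimum is 5/4 at row 2 (s2 leaves); pivot element 4.
Pivot on row 2; the z-row RHS becomes 0 − (-8)·(5/4) = 10.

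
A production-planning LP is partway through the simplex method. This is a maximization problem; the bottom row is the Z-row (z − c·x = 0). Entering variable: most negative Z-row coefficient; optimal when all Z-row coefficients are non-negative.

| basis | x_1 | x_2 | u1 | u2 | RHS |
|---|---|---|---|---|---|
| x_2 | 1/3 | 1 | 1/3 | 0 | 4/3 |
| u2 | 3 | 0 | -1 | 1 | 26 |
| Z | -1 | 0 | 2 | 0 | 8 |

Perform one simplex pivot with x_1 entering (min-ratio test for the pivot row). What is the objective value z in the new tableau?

Ratio test on column x_1 — row 1: (4/3)/(1/3) = 4; row 2: 26/3 = 26/3. Minimum is 4 at row 1 (x_2 leaves); pivot element 1/3.
Pivot on row 1; the Z-row RHS becomes 8 − (-1)·4 = 12.

12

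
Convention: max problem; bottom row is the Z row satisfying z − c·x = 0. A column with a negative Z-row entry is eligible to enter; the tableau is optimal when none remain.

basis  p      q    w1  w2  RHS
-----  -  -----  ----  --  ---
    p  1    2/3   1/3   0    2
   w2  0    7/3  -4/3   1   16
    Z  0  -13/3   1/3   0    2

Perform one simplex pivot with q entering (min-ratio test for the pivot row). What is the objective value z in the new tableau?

15

Ratio test on column q — row 1: 2/(2/3) = 3; row 2: 16/(7/3) = 48/7. Minimum is 3 at row 1 (p leaves); pivot element 2/3.
Pivot on row 1; the Z-row RHS becomes 2 − (-13/3)·3 = 15.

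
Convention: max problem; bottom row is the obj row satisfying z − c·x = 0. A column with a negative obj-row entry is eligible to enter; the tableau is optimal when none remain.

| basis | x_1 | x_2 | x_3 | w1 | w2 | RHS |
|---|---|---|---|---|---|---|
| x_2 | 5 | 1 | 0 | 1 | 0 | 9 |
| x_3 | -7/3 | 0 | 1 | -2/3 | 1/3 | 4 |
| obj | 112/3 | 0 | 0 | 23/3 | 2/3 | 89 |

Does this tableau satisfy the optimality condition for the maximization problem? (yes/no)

yes

Every obj-row coefficient is ≥ 0, so the tableau is optimal.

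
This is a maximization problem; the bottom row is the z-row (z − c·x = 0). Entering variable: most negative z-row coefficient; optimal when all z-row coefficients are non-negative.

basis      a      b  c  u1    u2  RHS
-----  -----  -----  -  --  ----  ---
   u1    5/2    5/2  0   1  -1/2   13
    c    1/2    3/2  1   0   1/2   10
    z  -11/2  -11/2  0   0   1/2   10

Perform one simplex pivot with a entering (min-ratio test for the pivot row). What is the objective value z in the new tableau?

193/5

Ratio test on column a — row 1: 13/(5/2) = 26/5; row 2: 10/(1/2) = 20. Minimum is 26/5 at row 1 (u1 leaves); pivot element 5/2.
Pivot on row 1; the z-row RHS becomes 10 − (-11/2)·(26/5) = 193/5.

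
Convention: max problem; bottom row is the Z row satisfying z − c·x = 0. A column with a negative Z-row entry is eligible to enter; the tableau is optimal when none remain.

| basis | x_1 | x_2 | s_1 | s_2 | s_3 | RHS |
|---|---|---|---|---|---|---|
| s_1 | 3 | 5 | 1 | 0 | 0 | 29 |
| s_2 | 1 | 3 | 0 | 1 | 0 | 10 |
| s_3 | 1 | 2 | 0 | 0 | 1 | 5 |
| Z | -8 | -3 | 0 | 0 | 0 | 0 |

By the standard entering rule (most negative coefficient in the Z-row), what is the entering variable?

Negative Z-row entries: x_1: -8, x_2: -3.
The most negative is -8 in column x_1, so x_1 enters.

x_1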